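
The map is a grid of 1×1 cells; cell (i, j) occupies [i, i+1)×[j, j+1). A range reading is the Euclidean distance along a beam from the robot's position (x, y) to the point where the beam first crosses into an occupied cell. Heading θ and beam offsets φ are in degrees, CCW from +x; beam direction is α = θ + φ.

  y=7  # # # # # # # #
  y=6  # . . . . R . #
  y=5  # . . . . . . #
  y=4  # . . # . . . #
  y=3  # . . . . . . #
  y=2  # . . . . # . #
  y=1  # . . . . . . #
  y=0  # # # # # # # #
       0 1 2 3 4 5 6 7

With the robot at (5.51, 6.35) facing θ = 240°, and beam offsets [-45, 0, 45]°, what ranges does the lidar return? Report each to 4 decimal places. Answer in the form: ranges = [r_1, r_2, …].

ranges = [4.6691, 6.1776, 5.5387]

beam 1: φ=-45°, α=195°
  dir = (cos 195°, sin 195°) = (-0.9659, -0.2588); from cell (5,6)
  next x-line at t=0.5280, next y-line at t=1.3523; Δt_x=1.0353, Δt_y=3.8637
    x: enter (4,6) at t=0.5280
    y: enter (4,5) at t=1.3523
    x: enter (3,5) at t=1.5633
    x: enter (2,5) at t=2.5985
    x: enter (1,5) at t=3.6338
    x: enter (0,5) at t=4.6691 ← occupied
  → r_1 = 4.6691
beam 2: φ=0°, α=240°
  dir = (cos 240°, sin 240°) = (-0.5000, -0.8660); from cell (5,6)
  next x-line at t=1.0200, next y-line at t=0.4041; Δt_x=2.0000, Δt_y=1.1547
    y: enter (5,5) at t=0.4041
    x: enter (4,5) at t=1.0200
    y: enter (4,4) at t=1.5588
    y: enter (4,3) at t=2.7135
    x: enter (3,3) at t=3.0200
    y: enter (3,2) at t=3.8682
    x: enter (2,2) at t=5.0200
    y: enter (2,1) at t=5.0229
    y: enter (2,0) at t=6.1776 ← occupied
  → r_2 = 6.1776
beam 3: φ=45°, α=285°
  dir = (cos 285°, sin 285°) = (0.2588, -0.9659); from cell (5,6)
  next x-line at t=1.8932, next y-line at t=0.3623; Δt_x=3.8637, Δt_y=1.0353
    y: enter (5,5) at t=0.3623
    y: enter (5,4) at t=1.3976
    x: enter (6,4) at t=1.8932
    y: enter (6,3) at t=2.4329
    y: enter (6,2) at t=3.4682
    y: enter (6,1) at t=4.5035
    y: enter (6,0) at t=5.5387 ← occupied
  → r_3 = 5.5387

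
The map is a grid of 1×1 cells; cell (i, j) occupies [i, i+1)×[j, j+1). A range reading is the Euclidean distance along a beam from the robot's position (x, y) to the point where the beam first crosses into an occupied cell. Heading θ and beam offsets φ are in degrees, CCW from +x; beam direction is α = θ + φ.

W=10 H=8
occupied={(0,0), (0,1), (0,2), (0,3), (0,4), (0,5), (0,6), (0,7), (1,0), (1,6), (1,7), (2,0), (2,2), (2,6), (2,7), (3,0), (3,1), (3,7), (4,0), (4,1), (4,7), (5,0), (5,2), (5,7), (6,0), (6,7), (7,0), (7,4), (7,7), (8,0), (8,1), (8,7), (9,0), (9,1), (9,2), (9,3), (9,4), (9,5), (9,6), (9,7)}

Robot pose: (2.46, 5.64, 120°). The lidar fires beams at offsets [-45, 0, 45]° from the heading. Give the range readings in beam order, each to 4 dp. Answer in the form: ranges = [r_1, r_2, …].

beam 1: φ=-45°, α=75°
  cosα=0.2588 sinα=0.9659 | (2,5) | tMaxX 2.0864 tMaxY 0.3727 | tΔX 3.8637 tΔY 1.0353
    t=0.3727 [y] (2,6) — stop
  → r_1 = 0.3727
beam 2: φ=0°, α=120°
  cosα=-0.5000 sinα=0.8660 | (2,5) | tMaxX 0.9200 tMaxY 0.4157 | tΔX 2.0000 tΔY 1.1547
    t=0.4157 [y] (2,6) — stop
  → r_2 = 0.4157
beam 3: φ=45°, α=165°
  cosα=-0.9659 sinα=0.2588 | (2,5) | tMaxX 0.4762 tMaxY 1.3909 | tΔX 1.0353 tΔY 3.8637
    t=0.4762 [x] (1,5)
    t=1.3909 [y] (1,6) — stop
  → r_3 = 1.3909

ranges = [0.3727, 0.4157, 1.3909]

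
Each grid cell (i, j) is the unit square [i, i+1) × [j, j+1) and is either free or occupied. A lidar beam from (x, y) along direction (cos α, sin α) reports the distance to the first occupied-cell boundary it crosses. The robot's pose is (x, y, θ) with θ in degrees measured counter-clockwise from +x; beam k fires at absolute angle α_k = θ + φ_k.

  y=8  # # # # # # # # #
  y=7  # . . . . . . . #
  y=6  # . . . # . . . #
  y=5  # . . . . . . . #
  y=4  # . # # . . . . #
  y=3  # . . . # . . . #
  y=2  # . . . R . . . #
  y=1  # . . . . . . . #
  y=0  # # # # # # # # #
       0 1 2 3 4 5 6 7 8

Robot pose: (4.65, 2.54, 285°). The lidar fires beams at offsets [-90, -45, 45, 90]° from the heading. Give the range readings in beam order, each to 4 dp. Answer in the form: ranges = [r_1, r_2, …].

ranges = [3.7788, 1.7782, 3.0800, 3.4682]

beam 1: φ=-90°, α=195°
  direction (-0.9659, -0.2588); cell (4,2); t to first gridline: x 0.6729, y 2.0864 (then +1.0353 / +3.8637)
    (3,2) via x @ 0.6729
    (2,2) via x @ 1.7082
    (2,1) via y @ 2.0864
    (1,1) via x @ 2.7435
    (0,1) via x @ 3.7788  # hit
  → r_1 = 3.7788
beam 2: φ=-45°, α=240°
  direction (-0.5000, -0.8660); cell (4,2); t to first gridline: x 1.3000, y 0.6235 (then +2.0000 / +1.1547)
    (4,1) via y @ 0.6235
    (3,1) via x @ 1.3000
    (3,0) via y @ 1.7782  # hit
  → r_2 = 1.7782
beam 3: φ=45°, α=330°
  direction (0.8660, -0.5000); cell (4,2); t to first gridline: x 0.4041, y 1.0800 (then +1.1547 / +2.0000)
    (5,2) via x @ 0.4041
    (5,1) via y @ 1.0800
    (6,1) via x @ 1.5588
    (7,1) via x @ 2.7135
    (7,0) via y @ 3.0800  # hit
  → r_3 = 3.0800
beam 4: φ=90°, α=15°
  direction (0.9659, 0.2588); cell (4,2); t to first gridline: x 0.3623, y 1.7773 (then +1.0353 / +3.8637)
    (5,2) via x @ 0.3623
    (6,2) via x @ 1.3976
    (6,3) via y @ 1.7773
    (7,3) via x @ 2.4329
    (8,3) via x @ 3.4682  # hit
  → r_4 = 3.4682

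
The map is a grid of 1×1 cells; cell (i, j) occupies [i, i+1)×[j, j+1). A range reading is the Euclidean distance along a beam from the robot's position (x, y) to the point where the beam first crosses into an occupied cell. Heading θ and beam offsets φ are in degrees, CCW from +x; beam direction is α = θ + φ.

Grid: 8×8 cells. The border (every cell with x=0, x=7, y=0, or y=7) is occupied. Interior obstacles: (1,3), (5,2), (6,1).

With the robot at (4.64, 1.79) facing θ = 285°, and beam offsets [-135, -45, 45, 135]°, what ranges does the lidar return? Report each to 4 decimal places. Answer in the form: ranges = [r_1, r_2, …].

beam 1: φ=-135°, α=150°
  direction (-0.8660, 0.5000); cell (4,1); t to first gridline: x 0.7390, y 0.4200 (then +1.1547 / +2.0000)
    (4,2) via y @ 0.4200
    (3,2) via x @ 0.7390
    (2,2) via x @ 1.8937
    (2,3) via y @ 2.4200
    (1,3) via x @ 3.0484  # hit
  → r_1 = 3.0484
beam 2: φ=-45°, α=240°
  direction (-0.5000, -0.8660); cell (4,1); t to first gridline: x 1.2800, y 0.9122 (then +2.0000 / +1.1547)
    (4,0) via y @ 0.9122  # hit
  → r_2 = 0.9122
beam 3: φ=45°, α=330°
  direction (0.8660, -0.5000); cell (4,1); t to first gridline: x 0.4157, y 1.5800 (then +1.1547 / +2.0000)
    (5,1) via x @ 0.4157
    (6,1) via x @ 1.5704  # hit
  → r_3 = 1.5704
beam 4: φ=135°, α=60°
  direction (0.5000, 0.8660); cell (4,1); t to first gridline: x 0.7200, y 0.2425 (then +2.0000 / +1.1547)
    (4,2) via y @ 0.2425
    (5,2) via x @ 0.7200  # hit
  → r_4 = 0.7200

ranges = [3.0484, 0.9122, 1.5704, 0.7200]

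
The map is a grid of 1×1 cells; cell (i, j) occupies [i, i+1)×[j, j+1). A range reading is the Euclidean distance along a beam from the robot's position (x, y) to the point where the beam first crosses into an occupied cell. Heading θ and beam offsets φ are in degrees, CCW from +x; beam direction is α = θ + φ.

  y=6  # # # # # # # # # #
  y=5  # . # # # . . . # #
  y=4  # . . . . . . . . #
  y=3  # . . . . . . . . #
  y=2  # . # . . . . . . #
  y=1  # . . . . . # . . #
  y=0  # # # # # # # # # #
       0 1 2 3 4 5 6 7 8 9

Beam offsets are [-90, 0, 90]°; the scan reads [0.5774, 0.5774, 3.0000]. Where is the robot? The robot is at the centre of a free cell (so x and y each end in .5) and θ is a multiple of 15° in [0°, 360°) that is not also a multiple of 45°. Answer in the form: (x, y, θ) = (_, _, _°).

(x, y, θ) = (8.5, 4.5, 60°)

Enumerate (i+0.5, j+0.5, θ) over the 34 free cells and 16 admissible headings. For each, cast all 3 beams and compare to the given ranges.
  (5.5, 1.5, 30°): beam 3 = 4.0415 ≠ 3.0000 ✗
  (7.5, 4.5, 150°): beam 1 = 1.0000 ≠ 0.5774 ✗
  (7.5, 3.5, 285°): beam 1 = 4.6587 ≠ 0.5774 ✗
  (8.5, 4.5, 240°): beam 1 = 3.0000 ≠ 0.5774 ✗
  …
  (8.5, 4.5, 60°): r_1=0.5774, r_2=0.5774, r_3=3.0000 — all match ✓
Unique over the lattice → pose = (8.5, 4.5, 60°).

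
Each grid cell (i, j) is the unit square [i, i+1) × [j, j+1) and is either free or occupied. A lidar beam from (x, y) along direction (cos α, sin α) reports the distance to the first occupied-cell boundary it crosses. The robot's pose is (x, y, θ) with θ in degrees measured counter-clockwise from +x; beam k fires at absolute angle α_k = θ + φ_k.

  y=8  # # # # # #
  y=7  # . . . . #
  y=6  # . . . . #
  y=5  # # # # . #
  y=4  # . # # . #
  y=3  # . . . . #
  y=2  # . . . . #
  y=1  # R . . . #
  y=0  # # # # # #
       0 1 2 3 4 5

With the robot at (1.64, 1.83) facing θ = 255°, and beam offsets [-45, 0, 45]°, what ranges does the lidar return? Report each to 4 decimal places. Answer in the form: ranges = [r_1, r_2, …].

ranges = [0.7390, 0.8593, 0.9584]

beam 1: φ=-45°, α=210°
  d=(-0.8660,-0.5000)  start (1,1)  tX=0.7390 tY=1.6600  stride 1/|dx|=1.1547 1/|dy|=2.0000
    cross x-line → (0,1), t=0.7390 (wall)
  → r_1 = 0.7390
beam 2: φ=0°, α=255°
  d=(-0.2588,-0.9659)  start (1,1)  tX=2.4728 tY=0.8593  stride 1/|dx|=3.8637 1/|dy|=1.0353
    cross y-line → (1,0), t=0.8593 (wall)
  → r_2 = 0.8593
beam 3: φ=45°, α=300°
  d=(0.5000,-0.8660)  start (1,1)  tX=0.7200 tY=0.9584  stride 1/|dx|=2.0000 1/|dy|=1.1547
    cross x-line → (2,1), t=0.7200
    cross y-line → (2,0), t=0.9584 (wall)
  → r_3 = 0.9584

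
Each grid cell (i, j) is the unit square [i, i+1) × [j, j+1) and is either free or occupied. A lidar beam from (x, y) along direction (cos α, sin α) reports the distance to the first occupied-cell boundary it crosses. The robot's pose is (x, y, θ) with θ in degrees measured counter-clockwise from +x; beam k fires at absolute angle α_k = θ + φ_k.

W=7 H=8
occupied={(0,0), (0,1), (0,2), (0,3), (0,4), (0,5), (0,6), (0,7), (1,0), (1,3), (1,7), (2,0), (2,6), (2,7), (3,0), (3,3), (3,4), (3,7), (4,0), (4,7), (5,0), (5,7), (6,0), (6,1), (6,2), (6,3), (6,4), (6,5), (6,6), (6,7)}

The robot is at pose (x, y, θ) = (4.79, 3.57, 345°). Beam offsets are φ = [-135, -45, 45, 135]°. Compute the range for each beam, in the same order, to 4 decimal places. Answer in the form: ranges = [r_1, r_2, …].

ranges = [0.9122, 2.4200, 1.3972, 1.5800]

beam 1: φ=-135°, α=210°
  direction (-0.8660, -0.5000); cell (4,3); t to first gridline: x 0.9122, y 1.1400 (then +1.1547 / +2.0000)
    (3,3) via x @ 0.9122  # hit
  → r_1 = 0.9122
beam 2: φ=-45°, α=300°
  direction (0.5000, -0.8660); cell (4,3); t to first gridline: x 0.4200, y 0.6582 (then +2.0000 / +1.1547)
    (5,3) via x @ 0.4200
    (5,2) via y @ 0.6582
    (5,1) via y @ 1.8129
    (6,1) via x @ 2.4200  # hit
  → r_2 = 2.4200
beam 3: φ=45°, α=30°
  direction (0.8660, 0.5000); cell (4,3); t to first gridline: x 0.2425, y 0.8600 (then +1.1547 / +2.0000)
    (5,3) via x @ 0.2425
    (5,4) via y @ 0.8600
    (6,4) via x @ 1.3972  # hit
  → r_3 = 1.3972
beam 4: φ=135°, α=120°
  direction (-0.5000, 0.8660); cell (4,3); t to first gridline: x 1.5800, y 0.4965 (then +2.0000 / +1.1547)
    (4,4) via y @ 0.4965
    (3,4) via x @ 1.5800  # hit
  → r_4 = 1.5800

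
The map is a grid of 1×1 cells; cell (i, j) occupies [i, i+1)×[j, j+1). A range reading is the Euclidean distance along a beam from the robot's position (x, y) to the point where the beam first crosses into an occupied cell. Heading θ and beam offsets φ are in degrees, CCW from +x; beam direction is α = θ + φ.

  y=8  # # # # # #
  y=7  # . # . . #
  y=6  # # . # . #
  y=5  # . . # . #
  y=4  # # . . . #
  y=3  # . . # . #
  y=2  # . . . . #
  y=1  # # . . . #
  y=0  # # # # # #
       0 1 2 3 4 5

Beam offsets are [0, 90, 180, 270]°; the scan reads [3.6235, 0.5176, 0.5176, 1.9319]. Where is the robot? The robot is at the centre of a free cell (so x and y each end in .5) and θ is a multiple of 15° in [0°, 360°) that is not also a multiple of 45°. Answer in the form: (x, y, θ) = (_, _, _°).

(x, y, θ) = (4.5, 1.5, 165°)

Enumerate (i+0.5, j+0.5, θ) over the 21 free cells and 16 admissible headings. For each, cast all 4 beams and compare to the given ranges.
  (1.5, 7.5, 150°): beam 1 = 0.5774 ≠ 3.6235 ✗
  (2.5, 5.5, 75°): beam 1 = 1.5529 ≠ 3.6235 ✗
  (4.5, 5.5, 345°): beam 1 = 0.5176 ≠ 3.6235 ✗
  (2.5, 3.5, 255°): beam 1 = 1.9319 ≠ 3.6235 ✗
  (4.5, 7.5, 345°): beam 1 = 0.5176 ≠ 3.6235 ✗
  …
  (4.5, 1.5, 165°): r_1=3.6235, r_2=0.5176, r_3=0.5176, r_4=1.9319 — all match ✓
Only this pose fits every beam.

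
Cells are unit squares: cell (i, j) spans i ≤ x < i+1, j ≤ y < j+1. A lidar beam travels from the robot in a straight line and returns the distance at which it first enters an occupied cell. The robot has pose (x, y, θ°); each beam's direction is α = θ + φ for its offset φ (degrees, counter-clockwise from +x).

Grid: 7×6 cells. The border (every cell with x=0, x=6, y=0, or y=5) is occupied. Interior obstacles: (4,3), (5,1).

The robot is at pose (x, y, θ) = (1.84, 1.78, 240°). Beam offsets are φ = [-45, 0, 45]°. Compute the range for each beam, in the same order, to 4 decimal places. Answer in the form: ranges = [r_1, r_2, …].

ranges = [0.8696, 0.9007, 0.8075]

beam 1: φ=-45°, α=195°
  direction (-0.9659, -0.2588); cell (1,1); t to first gridline: x 0.8696, y 3.0137 (then +1.0353 / +3.8637)
    (0,1) via x @ 0.8696  # hit
  → r_1 = 0.8696
beam 2: φ=0°, α=240°
  direction (-0.5000, -0.8660); cell (1,1); t to first gridline: x 1.6800, y 0.9007 (then +2.0000 / +1.1547)
    (1,0) via y @ 0.9007  # hit
  → r_2 = 0.9007
beam 3: φ=45°, α=285°
  direction (0.2588, -0.9659); cell (1,1); t to first gridline: x 0.6182, y 0.8075 (then +3.8637 / +1.0353)
    (2,1) via x @ 0.6182
    (2,0) via y @ 0.8075  # hit
  → r_3 = 0.8075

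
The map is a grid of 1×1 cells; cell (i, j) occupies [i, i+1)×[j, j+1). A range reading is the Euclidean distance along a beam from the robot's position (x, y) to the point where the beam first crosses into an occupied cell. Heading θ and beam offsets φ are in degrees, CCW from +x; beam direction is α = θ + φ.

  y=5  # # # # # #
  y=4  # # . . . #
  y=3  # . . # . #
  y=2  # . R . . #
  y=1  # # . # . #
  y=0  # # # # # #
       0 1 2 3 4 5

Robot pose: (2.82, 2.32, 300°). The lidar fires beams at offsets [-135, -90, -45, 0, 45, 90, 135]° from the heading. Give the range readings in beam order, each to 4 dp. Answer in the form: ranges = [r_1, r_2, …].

beam 1: φ=-135°, α=165°
  cosα=-0.9659 sinα=0.2588 | (2,2) | tMaxX 0.8489 tMaxY 2.6273 | tΔX 1.0353 tΔY 3.8637
    t=0.8489 [x] (1,2)
    t=1.8842 [x] (0,2) — stop
  → r_1 = 1.8842
beam 2: φ=-90°, α=210°
  cosα=-0.8660 sinα=-0.5000 | (2,2) | tMaxX 0.9469 tMaxY 0.6400 | tΔX 1.1547 tΔY 2.0000
    t=0.6400 [y] (2,1)
    t=0.9469 [x] (1,1) — stop
  → r_2 = 0.9469
beam 3: φ=-45°, α=255°
  cosα=-0.2588 sinα=-0.9659 | (2,2) | tMaxX 3.1682 tMaxY 0.3313 | tΔX 3.8637 tΔY 1.0353
    t=0.3313 [y] (2,1)
    t=1.3666 [y] (2,0) — stop
  → r_3 = 1.3666
beam 4: φ=0°, α=300°
  cosα=0.5000 sinα=-0.8660 | (2,2) | tMaxX 0.3600 tMaxY 0.3695 | tΔX 2.0000 tΔY 1.1547
    t=0.3600 [x] (3,2)
    t=0.3695 [y] (3,1) — stop
  → r_4 = 0.3695
beam 5: φ=45°, α=345°
  cosα=0.9659 sinα=-0.2588 | (2,2) | tMaxX 0.1863 tMaxY 1.2364 | tΔX 1.0353 tΔY 3.8637
    t=0.1863 [x] (3,2)
    t=1.2216 [x] (4,2)
    t=1.2364 [y] (4,1)
    t=2.2569 [x] (5,1) — stop
  → r_5 = 2.2569
beam 6: φ=90°, α=30°
  cosα=0.8660 sinα=0.5000 | (2,2) | tMaxX 0.2078 tMaxY 1.3600 | tΔX 1.1547 tΔY 2.0000
    t=0.2078 [x] (3,2)
    t=1.3600 [y] (3,3) — stop
  → r_6 = 1.3600
beam 7: φ=135°, α=75°
  cosα=0.2588 sinα=0.9659 | (2,2) | tMaxX 0.6955 tMaxY 0.7040 | tΔX 3.8637 tΔY 1.0353
    t=0.6955 [x] (3,2)
    t=0.7040 [y] (3,3) — stop
  → r_7 = 0.7040

ranges = [1.8842, 0.9469, 1.3666, 0.3695, 2.2569, 1.3600, 0.7040]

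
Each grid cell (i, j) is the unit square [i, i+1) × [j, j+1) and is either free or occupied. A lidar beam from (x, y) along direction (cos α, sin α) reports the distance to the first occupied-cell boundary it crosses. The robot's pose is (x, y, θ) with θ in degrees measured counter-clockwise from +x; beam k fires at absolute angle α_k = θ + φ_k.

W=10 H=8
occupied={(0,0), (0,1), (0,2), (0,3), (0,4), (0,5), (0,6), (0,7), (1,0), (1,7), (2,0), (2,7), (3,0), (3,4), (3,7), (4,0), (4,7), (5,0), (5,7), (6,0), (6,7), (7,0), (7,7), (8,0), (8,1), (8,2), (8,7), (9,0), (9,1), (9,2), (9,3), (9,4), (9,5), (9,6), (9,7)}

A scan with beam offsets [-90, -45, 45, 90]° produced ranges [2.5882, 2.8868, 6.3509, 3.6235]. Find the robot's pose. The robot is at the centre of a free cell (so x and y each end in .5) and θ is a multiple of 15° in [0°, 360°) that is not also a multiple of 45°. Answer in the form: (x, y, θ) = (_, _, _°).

(x, y, θ) = (6.5, 4.5, 165°)

Candidates: 45 free-cell centres × 16 headings = 720 poses. Raycast each; keep the one whose scan matches to 4 dp.
  (7.5, 6.5, 60°): beam 1 = 1.7321 ≠ 2.5882 ✗
  (8.5, 3.5, 150°): beam 1 = 1.0000 ≠ 2.5882 ✗
  (4.5, 2.5, 120°): beam 1 = 5.1962 ≠ 2.5882 ✗
  …
  (6.5, 4.5, 165°): r_1=2.5882, r_2=2.8868, r_3=6.3509, r_4=3.6235 — all match ✓
No second candidate reproduces the full scan.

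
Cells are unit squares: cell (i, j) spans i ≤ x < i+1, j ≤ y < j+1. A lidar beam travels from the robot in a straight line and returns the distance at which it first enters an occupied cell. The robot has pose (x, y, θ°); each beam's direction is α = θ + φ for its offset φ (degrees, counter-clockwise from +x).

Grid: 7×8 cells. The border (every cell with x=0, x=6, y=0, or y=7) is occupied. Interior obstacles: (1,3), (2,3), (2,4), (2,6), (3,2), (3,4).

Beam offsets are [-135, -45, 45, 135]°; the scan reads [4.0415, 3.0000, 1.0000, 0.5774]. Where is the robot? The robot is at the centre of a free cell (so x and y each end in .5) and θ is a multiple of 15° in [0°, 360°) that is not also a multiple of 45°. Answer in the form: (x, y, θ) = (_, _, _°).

Enumerate (i+0.5, j+0.5, θ) over the 24 free cells and 16 admissible headings. For each, cast all 4 beams and compare to the given ranges.
  (5.5, 2.5, 105°): beam 1 = 0.5774 ≠ 4.0415 ✗
  (2.5, 2.5, 75°): beam 1 = 1.7321 ≠ 4.0415 ✗
  (4.5, 3.5, 285°): beam 1 = 1.0000 ≠ 4.0415 ✗
  (5.5, 2.5, 345°): beam 1 = 3.0000 ≠ 4.0415 ✗
  …
  (4.5, 6.5, 345°): r_1=4.0415, r_2=3.0000, r_3=1.0000, r_4=0.5774 — all match ✓
Unique over the lattice → pose = (4.5, 6.5, 345°).

(x, y, θ) = (4.5, 6.5, 345°)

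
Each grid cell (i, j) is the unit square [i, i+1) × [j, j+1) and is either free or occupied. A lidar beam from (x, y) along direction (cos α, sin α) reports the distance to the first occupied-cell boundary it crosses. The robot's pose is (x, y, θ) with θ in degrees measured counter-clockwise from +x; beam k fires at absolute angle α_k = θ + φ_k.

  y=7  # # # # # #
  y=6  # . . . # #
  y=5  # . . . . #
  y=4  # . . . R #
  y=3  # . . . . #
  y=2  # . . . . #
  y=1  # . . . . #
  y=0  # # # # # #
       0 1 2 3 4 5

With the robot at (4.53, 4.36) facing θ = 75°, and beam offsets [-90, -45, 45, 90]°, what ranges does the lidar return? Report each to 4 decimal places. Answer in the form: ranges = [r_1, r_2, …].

beam 1: φ=-90°, α=345°
  dir = (cos 345°, sin 345°) = (0.9659, -0.2588); from cell (4,4)
  next x-line at t=0.4866, next y-line at t=1.3909; Δt_x=1.0353, Δt_y=3.8637
    x: enter (5,4) at t=0.4866 ← occupied
  → r_1 = 0.4866
beam 2: φ=-45°, α=30°
  dir = (cos 30°, sin 30°) = (0.8660, 0.5000); from cell (4,4)
  next x-line at t=0.5427, next y-line at t=1.2800; Δt_x=1.1547, Δt_y=2.0000
    x: enter (5,4) at t=0.5427 ← occupied
  → r_2 = 0.5427
beam 3: φ=45°, α=120°
  dir = (cos 120°, sin 120°) = (-0.5000, 0.8660); from cell (4,4)
  next x-line at t=1.0600, next y-line at t=0.7390; Δt_x=2.0000, Δt_y=1.1547
    y: enter (4,5) at t=0.7390
    x: enter (3,5) at t=1.0600
    y: enter (3,6) at t=1.8937
    y: enter (3,7) at t=3.0484 ← occupied
  → r_3 = 3.0484
beam 4: φ=90°, α=165°
  dir = (cos 165°, sin 165°) = (-0.9659, 0.2588); from cell (4,4)
  next x-line at t=0.5487, next y-line at t=2.4728; Δt_x=1.0353, Δt_y=3.8637
    x: enter (3,4) at t=0.5487
    x: enter (2,4) at t=1.5840
    y: enter (2,5) at t=2.4728
    x: enter (1,5) at t=2.6192
    x: enter (0,5) at t=3.6545 ← occupied
  → r_4 = 3.6545

ranges = [0.4866, 0.5427, 3.0484, 3.6545]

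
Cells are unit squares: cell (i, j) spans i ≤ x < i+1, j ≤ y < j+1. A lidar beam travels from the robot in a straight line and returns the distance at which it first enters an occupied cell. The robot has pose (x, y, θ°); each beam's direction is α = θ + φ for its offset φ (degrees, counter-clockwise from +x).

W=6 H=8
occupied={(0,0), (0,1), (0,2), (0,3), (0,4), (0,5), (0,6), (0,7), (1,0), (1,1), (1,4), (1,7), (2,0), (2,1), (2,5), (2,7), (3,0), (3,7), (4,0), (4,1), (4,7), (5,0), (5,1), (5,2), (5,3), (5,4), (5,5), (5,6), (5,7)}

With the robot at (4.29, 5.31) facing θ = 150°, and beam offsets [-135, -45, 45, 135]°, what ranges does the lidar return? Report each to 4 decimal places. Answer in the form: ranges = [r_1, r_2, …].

beam 1: φ=-135°, α=15°
  dir = (cos 15°, sin 15°) = (0.9659, 0.2588); from cell (4,5)
  next x-line at t=0.7350, next y-line at t=2.6660; Δt_x=1.0353, Δt_y=3.8637
    x: enter (5,5) at t=0.7350 ← occupied
  → r_1 = 0.7350
beam 2: φ=-45°, α=105°
  dir = (cos 105°, sin 105°) = (-0.2588, 0.9659); from cell (4,5)
  next x-line at t=1.1205, next y-line at t=0.7143; Δt_x=3.8637, Δt_y=1.0353
    y: enter (4,6) at t=0.7143
    x: enter (3,6) at t=1.1205
    y: enter (3,7) at t=1.7496 ← occupied
  → r_2 = 1.7496
beam 3: φ=45°, α=195°
  dir = (cos 195°, sin 195°) = (-0.9659, -0.2588); from cell (4,5)
  next x-line at t=0.3002, next y-line at t=1.1977; Δt_x=1.0353, Δt_y=3.8637
    x: enter (3,5) at t=0.3002
    y: enter (3,4) at t=1.1977
    x: enter (2,4) at t=1.3355
    x: enter (1,4) at t=2.3708 ← occupied
  → r_3 = 2.3708
beam 4: φ=135°, α=285°
  dir = (cos 285°, sin 285°) = (0.2588, -0.9659); from cell (4,5)
  next x-line at t=2.7432, next y-line at t=0.3209; Δt_x=3.8637, Δt_y=1.0353
    y: enter (4,4) at t=0.3209
    y: enter (4,3) at t=1.3562
    y: enter (4,2) at t=2.3915
    x: enter (5,2) at t=2.7432 ← occupied
  → r_4 = 2.7432

ranges = [0.7350, 1.7496, 2.3708, 2.7432]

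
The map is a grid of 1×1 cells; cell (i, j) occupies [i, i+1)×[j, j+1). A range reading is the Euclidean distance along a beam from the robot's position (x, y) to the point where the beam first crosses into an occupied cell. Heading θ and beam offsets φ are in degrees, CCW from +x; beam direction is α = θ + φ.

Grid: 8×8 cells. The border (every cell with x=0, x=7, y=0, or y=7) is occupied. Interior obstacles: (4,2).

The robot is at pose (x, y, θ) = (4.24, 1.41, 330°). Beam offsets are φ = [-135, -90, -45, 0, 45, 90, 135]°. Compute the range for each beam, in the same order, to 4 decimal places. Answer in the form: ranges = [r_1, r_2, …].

ranges = [1.5841, 0.4734, 0.4245, 0.8200, 2.8574, 0.6813, 0.6108]

beam 1: φ=-135°, α=195°
  direction (-0.9659, -0.2588); cell (4,1); t to first gridline: x 0.2485, y 1.5841 (then +1.0353 / +3.8637)
    (3,1) via x @ 0.2485
    (2,1) via x @ 1.2837
    (2,0) via y @ 1.5841  # hit
  → r_1 = 1.5841
beam 2: φ=-90°, α=240°
  direction (-0.5000, -0.8660); cell (4,1); t to first gridline: x 0.4800, y 0.4734 (then +2.0000 / +1.1547)
    (4,0) via y @ 0.4734  # hit
  → r_2 = 0.4734
beam 3: φ=-45°, α=285°
  direction (0.2588, -0.9659); cell (4,1); t to first gridline: x 2.9364, y 0.4245 (then +3.8637 / +1.0353)
    (4,0) via y @ 0.4245  # hit
  → r_3 = 0.4245
beam 4: φ=0°, α=330°
  direction (0.8660, -0.5000); cell (4,1); t to first gridline: x 0.8776, y 0.8200 (then +1.1547 / +2.0000)
    (4,0) via y @ 0.8200  # hit
  → r_4 = 0.8200
beam 5: φ=45°, α=15°
  direction (0.9659, 0.2588); cell (4,1); t to first gridline: x 0.7868, y 2.2796 (then +1.0353 / +3.8637)
    (5,1) via x @ 0.7868
    (6,1) via x @ 1.8221
    (6,2) via y @ 2.2796
    (7,2) via x @ 2.8574  # hit
  → r_5 = 2.8574
beam 6: φ=90°, α=60°
  direction (0.5000, 0.8660); cell (4,1); t to first gridline: x 1.5200, y 0.6813 (then +2.0000 / +1.1547)
    (4,2) via y @ 0.6813  # hit
  → r_6 = 0.6813
beam 7: φ=135°, α=105°
  direction (-0.2588, 0.9659); cell (4,1); t to first gridline: x 0.9273, y 0.6108 (then +3.8637 / +1.0353)
    (4,2) via y @ 0.6108  # hit
  → r_7 = 0.6108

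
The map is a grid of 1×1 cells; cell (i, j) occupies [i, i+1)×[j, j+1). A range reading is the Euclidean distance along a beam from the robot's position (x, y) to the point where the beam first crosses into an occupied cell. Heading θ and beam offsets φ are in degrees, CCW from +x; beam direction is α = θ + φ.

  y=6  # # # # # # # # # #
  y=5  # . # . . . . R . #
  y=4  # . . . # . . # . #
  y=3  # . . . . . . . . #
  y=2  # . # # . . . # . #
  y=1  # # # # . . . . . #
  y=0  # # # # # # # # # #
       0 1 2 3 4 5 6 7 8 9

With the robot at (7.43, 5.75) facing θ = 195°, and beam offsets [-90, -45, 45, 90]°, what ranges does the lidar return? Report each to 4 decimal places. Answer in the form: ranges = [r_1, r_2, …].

ranges = [0.2588, 0.5000, 5.4848, 0.7765]

beam 1: φ=-90°, α=105°
  dir = (cos 105°, sin 105°) = (-0.2588, 0.9659); from cell (7,5)
  next x-line at t=1.6614, next y-line at t=0.2588; Δt_x=3.8637, Δt_y=1.0353
    y: enter (7,6) at t=0.2588 ← occupied
  → r_1 = 0.2588
beam 2: φ=-45°, α=150°
  dir = (cos 150°, sin 150°) = (-0.8660, 0.5000); from cell (7,5)
  next x-line at t=0.4965, next y-line at t=0.5000; Δt_x=1.1547, Δt_y=2.0000
    x: enter (6,5) at t=0.4965
    y: enter (6,6) at t=0.5000 ← occupied
  → r_2 = 0.5000
beam 3: φ=45°, α=240°
  dir = (cos 240°, sin 240°) = (-0.5000, -0.8660); from cell (7,5)
  next x-line at t=0.8600, next y-line at t=0.8660; Δt_x=2.0000, Δt_y=1.1547
    x: enter (6,5) at t=0.8600
    y: enter (6,4) at t=0.8660
    y: enter (6,3) at t=2.0207
    x: enter (5,3) at t=2.8600
    y: enter (5,2) at t=3.1754
    y: enter (5,1) at t=4.3301
    x: enter (4,1) at t=4.8600
    y: enter (4,0) at t=5.4848 ← occupied
  → r_3 = 5.4848
beam 4: φ=90°, α=285°
  dir = (cos 285°, sin 285°) = (0.2588, -0.9659); from cell (7,5)
  next x-line at t=2.2023, next y-line at t=0.7765; Δt_x=3.8637, Δt_y=1.0353
    y: enter (7,4) at t=0.7765 ← occupied
  → r_4 = 0.7765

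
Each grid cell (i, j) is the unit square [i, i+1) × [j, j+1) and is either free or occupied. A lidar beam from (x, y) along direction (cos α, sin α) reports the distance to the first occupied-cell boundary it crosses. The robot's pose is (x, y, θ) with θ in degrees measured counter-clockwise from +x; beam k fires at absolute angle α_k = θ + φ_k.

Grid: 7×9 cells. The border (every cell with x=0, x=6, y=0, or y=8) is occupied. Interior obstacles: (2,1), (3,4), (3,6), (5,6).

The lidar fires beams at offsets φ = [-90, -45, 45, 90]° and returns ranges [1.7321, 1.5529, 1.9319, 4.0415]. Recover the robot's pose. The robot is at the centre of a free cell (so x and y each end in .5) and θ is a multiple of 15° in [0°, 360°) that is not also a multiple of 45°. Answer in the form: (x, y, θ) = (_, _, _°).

(x, y, θ) = (4.5, 2.5, 60°)

Enumerate (i+0.5, j+0.5, θ) over the 31 free cells and 16 admissible headings. For each, cast all 4 beams and compare to the given ranges.
  (4.5, 1.5, 255°): beam 1 = 1.5529 ≠ 1.7321 ✗
  (3.5, 7.5, 330°): beam 1 = 0.5774 ≠ 1.7321 ✗
  (1.5, 2.5, 165°): beam 1 = 5.6940 ≠ 1.7321 ✗
  (1.5, 1.5, 330°): beam 1 = 0.5774 ≠ 1.7321 ✗
  …
  (4.5, 2.5, 60°): r_1=1.7321, r_2=1.5529, r_3=1.9319, r_4=4.0415 — all match ✓
Only this pose fits every beam.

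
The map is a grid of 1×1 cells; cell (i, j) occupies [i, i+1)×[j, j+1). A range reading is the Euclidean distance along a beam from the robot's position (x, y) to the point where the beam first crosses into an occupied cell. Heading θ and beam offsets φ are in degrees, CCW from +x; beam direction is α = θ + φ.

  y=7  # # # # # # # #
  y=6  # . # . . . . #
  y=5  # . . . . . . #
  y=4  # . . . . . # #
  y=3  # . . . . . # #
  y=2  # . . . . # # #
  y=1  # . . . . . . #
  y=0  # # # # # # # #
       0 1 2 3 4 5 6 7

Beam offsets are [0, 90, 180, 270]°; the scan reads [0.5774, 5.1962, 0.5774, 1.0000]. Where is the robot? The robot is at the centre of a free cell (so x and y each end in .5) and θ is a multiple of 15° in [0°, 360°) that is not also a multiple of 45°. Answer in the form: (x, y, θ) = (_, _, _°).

The pose lattice has 31·16 = 496 candidates. Test each by forward raycasting.
  (4.5, 2.5, 165°): beam 1 = 3.6235 ≠ 0.5774 ✗
  (2.5, 2.5, 300°): beam 1 = 1.7321 ≠ 0.5774 ✗
  (5.5, 5.5, 330°): beam 1 = 1.0000 ≠ 0.5774 ✗
  …
  (5.5, 1.5, 60°): r_1=0.5774, r_2=5.1962, r_3=0.5774, r_4=1.0000 — all match ✓
No second candidate reproduces the full scan.

(x, y, θ) = (5.5, 1.5, 60°)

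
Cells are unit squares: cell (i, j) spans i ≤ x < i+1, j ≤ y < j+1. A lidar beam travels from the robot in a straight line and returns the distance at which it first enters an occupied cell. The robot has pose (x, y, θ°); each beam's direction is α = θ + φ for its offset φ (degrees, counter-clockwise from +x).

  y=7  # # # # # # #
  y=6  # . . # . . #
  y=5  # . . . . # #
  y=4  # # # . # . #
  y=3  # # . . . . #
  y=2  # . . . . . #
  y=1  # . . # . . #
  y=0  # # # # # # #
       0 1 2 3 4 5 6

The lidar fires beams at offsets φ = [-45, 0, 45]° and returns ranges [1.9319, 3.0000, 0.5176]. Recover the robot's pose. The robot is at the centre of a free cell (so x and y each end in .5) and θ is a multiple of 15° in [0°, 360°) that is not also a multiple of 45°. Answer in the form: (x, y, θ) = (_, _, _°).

(x, y, θ) = (1.5, 2.5, 30°)

Enumerate (i+0.5, j+0.5, θ) over the 23 free cells and 16 admissible headings. For each, cast all 3 beams and compare to the given ranges.
  (5.5, 4.5, 240°): beam 1 = 0.5176 ≠ 1.9319 ✗
  (2.5, 6.5, 60°): beam 1 = 0.5176 ≠ 1.9319 ✗
  (1.5, 5.5, 60°): beam 2 = 1.7321 ≠ 3.0000 ✗
  …
  (1.5, 2.5, 30°): r_1=1.9319, r_2=3.0000, r_3=0.5176 — all match ✓
Only this pose fits every beam.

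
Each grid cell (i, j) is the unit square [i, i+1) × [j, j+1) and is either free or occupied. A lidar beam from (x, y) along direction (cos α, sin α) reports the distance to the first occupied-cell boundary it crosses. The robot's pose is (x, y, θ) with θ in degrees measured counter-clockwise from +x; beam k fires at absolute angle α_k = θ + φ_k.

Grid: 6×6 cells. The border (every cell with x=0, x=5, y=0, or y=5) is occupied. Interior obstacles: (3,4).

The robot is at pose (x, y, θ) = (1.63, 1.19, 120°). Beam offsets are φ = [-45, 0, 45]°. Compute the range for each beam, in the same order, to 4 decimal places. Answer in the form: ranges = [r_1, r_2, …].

ranges = [3.9444, 1.2600, 0.6522]

beam 1: φ=-45°, α=75°
  direction (0.2588, 0.9659); cell (1,1); t to first gridline: x 1.4296, y 0.8386 (then +3.8637 / +1.0353)
    (1,2) via y @ 0.8386
    (2,2) via x @ 1.4296
    (2,3) via y @ 1.8738
    (2,4) via y @ 2.9091
    (2,5) via y @ 3.9444  # hit
  → r_1 = 3.9444
beam 2: φ=0°, α=120°
  direction (-0.5000, 0.8660); cell (1,1); t to first gridline: x 1.2600, y 0.9353 (then +2.0000 / +1.1547)
    (1,2) via y @ 0.9353
    (0,2) via x @ 1.2600  # hit
  → r_2 = 1.2600
beam 3: φ=45°, α=165°
  direction (-0.9659, 0.2588); cell (1,1); t to first gridline: x 0.6522, y 3.1296 (then +1.0353 / +3.8637)
    (0,1) via x @ 0.6522  # hit
  → r_3 = 0.6522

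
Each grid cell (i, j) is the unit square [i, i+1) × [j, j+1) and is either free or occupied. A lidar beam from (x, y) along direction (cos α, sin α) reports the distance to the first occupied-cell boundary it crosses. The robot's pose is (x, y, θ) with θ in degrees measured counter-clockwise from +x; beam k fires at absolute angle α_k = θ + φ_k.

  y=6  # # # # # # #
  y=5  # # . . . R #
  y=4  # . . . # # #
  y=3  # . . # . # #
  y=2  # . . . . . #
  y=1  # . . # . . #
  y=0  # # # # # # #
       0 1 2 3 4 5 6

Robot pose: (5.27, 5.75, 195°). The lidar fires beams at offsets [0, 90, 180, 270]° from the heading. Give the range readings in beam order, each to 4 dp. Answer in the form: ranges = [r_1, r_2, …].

ranges = [4.4206, 0.7765, 0.7558, 0.2588]

beam 1: φ=0°, α=195°
  d=(-0.9659,-0.2588)  start (5,5)  tX=0.2795 tY=2.8978  stride 1/|dx|=1.0353 1/|dy|=3.8637
    cross x-line → (4,5), t=0.2795
    cross x-line → (3,5), t=1.3148
    cross x-line → (2,5), t=2.3501
    cross y-line → (2,4), t=2.8978
    cross x-line → (1,4), t=3.3854
    cross x-line → (0,4), t=4.4206 (wall)
  → r_1 = 4.4206
beam 2: φ=90°, α=285°
  d=(0.2588,-0.9659)  start (5,5)  tX=2.8205 tY=0.7765  stride 1/|dx|=3.8637 1/|dy|=1.0353
    cross y-line → (5,4), t=0.7765 (wall)
  → r_2 = 0.7765
beam 3: φ=180°, α=15°
  d=(0.9659,0.2588)  start (5,5)  tX=0.7558 tY=0.9659  stride 1/|dx|=1.0353 1/|dy|=3.8637
    cross x-line → (6,5), t=0.7558 (wall)
  → r_3 = 0.7558
beam 4: φ=270°, α=105°
  d=(-0.2588,0.9659)  start (5,5)  tX=1.0432 tY=0.2588  stride 1/|dx|=3.8637 1/|dy|=1.0353
    cross y-line → (5,6), t=0.2588 (wall)
  → r_4 = 0.2588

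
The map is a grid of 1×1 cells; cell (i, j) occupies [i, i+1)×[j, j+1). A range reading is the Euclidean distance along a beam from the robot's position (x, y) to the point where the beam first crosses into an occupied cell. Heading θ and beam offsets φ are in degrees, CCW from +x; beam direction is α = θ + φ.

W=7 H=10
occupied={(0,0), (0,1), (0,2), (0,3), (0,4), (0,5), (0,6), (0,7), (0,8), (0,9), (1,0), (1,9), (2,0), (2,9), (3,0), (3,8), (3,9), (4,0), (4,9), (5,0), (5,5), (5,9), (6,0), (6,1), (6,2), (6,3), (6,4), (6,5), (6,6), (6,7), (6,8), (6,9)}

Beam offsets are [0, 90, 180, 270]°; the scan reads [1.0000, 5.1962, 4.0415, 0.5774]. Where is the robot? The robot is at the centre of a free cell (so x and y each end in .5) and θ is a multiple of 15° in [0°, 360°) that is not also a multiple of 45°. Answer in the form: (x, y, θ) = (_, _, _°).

Enumerate (i+0.5, j+0.5, θ) over the 38 free cells and 16 admissible headings. For each, cast all 4 beams and compare to the given ranges.
  (1.5, 2.5, 285°): beam 1 = 1.5529 ≠ 1.0000 ✗
  (2.5, 7.5, 30°): beam 2 = 1.7321 ≠ 5.1962 ✗
  (3.5, 4.5, 30°): beam 1 = 1.7321 ≠ 1.0000 ✗
  (5.5, 3.5, 195°): beam 1 = 4.6587 ≠ 1.0000 ✗
  …
  (1.5, 4.5, 240°): r_1=1.0000, r_2=5.1962, r_3=4.0415, r_4=0.5774 — all match ✓
Unique over the lattice → pose = (1.5, 4.5, 240°).

(x, y, θ) = (1.5, 4.5, 240°)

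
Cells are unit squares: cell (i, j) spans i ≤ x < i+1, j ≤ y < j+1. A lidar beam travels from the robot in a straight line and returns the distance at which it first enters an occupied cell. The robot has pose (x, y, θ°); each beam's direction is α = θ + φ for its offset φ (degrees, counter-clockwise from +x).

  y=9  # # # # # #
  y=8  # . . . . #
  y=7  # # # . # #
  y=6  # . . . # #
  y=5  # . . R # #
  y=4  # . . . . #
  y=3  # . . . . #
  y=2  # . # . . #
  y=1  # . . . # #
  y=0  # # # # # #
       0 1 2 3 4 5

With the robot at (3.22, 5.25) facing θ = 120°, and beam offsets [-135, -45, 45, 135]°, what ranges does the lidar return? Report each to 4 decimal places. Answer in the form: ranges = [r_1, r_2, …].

beam 1: φ=-135°, α=345°
  dir = (cos 345°, sin 345°) = (0.9659, -0.2588); from cell (3,5)
  next x-line at t=0.8075, next y-line at t=0.9659; Δt_x=1.0353, Δt_y=3.8637
    x: enter (4,5) at t=0.8075 ← occupied
  → r_1 = 0.8075
beam 2: φ=-45°, α=75°
  dir = (cos 75°, sin 75°) = (0.2588, 0.9659); from cell (3,5)
  next x-line at t=3.0137, next y-line at t=0.7765; Δt_x=3.8637, Δt_y=1.0353
    y: enter (3,6) at t=0.7765
    y: enter (3,7) at t=1.8117
    y: enter (3,8) at t=2.8470
    x: enter (4,8) at t=3.0137
    y: enter (4,9) at t=3.8823 ← occupied
  → r_2 = 3.8823
beam 3: φ=45°, α=165°
  dir = (cos 165°, sin 165°) = (-0.9659, 0.2588); from cell (3,5)
  next x-line at t=0.2278, next y-line at t=2.8978; Δt_x=1.0353, Δt_y=3.8637
    x: enter (2,5) at t=0.2278
    x: enter (1,5) at t=1.2630
    x: enter (0,5) at t=2.2983 ← occupied
  → r_3 = 2.2983
beam 4: φ=135°, α=255°
  dir = (cos 255°, sin 255°) = (-0.2588, -0.9659); from cell (3,5)
  next x-line at t=0.8500, next y-line at t=0.2588; Δt_x=3.8637, Δt_y=1.0353
    y: enter (3,4) at t=0.2588
    x: enter (2,4) at t=0.8500
    y: enter (2,3) at t=1.2941
    y: enter (2,2) at t=2.3294 ← occupied
  → r_4 = 2.3294

ranges = [0.8075, 3.8823, 2.2983, 2.3294]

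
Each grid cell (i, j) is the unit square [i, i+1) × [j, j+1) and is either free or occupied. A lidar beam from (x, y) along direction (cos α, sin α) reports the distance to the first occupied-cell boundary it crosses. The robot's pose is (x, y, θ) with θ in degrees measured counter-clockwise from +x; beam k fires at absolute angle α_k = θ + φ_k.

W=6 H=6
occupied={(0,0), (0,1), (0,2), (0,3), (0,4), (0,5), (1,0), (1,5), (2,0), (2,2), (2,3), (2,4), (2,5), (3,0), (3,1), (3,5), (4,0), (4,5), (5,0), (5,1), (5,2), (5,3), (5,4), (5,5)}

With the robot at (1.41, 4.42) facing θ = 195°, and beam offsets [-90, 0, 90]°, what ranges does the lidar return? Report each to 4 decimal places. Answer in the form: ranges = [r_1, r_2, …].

ranges = [0.6005, 0.4245, 2.2796]

beam 1: φ=-90°, α=105°
  d=(-0.2588,0.9659)  start (1,4)  tX=1.5841 tY=0.6005  stride 1/|dx|=3.8637 1/|dy|=1.0353
    cross y-line → (1,5), t=0.6005 (wall)
  → r_1 = 0.6005
beam 2: φ=0°, α=195°
  d=(-0.9659,-0.2588)  start (1,4)  tX=0.4245 tY=1.6228  stride 1/|dx|=1.0353 1/|dy|=3.8637
    cross x-line → (0,4), t=0.4245 (wall)
  → r_2 = 0.4245
beam 3: φ=90°, α=285°
  d=(0.2588,-0.9659)  start (1,4)  tX=2.2796 tY=0.4348  stride 1/|dx|=3.8637 1/|dy|=1.0353
    cross y-line → (1,3), t=0.4348
    cross y-line → (1,2), t=1.4701
    cross x-line → (2,2), t=2.2796 (wall)
  → r_3 = 2.2796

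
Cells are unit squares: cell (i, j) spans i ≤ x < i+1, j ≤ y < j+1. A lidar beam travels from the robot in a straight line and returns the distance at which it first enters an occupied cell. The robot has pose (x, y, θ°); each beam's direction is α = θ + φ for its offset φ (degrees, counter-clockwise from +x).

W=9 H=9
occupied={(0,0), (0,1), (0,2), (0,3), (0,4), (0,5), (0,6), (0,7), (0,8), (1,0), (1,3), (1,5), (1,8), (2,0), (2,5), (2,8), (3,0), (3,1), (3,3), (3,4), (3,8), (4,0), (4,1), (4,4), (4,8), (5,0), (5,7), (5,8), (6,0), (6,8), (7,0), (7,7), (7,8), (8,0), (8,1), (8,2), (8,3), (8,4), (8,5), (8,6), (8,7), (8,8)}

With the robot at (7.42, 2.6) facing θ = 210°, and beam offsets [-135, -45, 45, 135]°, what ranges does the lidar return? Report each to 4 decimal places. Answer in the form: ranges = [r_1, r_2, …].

ranges = [2.2409, 3.5406, 1.6564, 0.6005]

beam 1: φ=-135°, α=75°
  dir = (cos 75°, sin 75°) = (0.2588, 0.9659); from cell (7,2)
  next x-line at t=2.2409, next y-line at t=0.4141; Δt_x=3.8637, Δt_y=1.0353
    y: enter (7,3) at t=0.4141
    y: enter (7,4) at t=1.4494
    x: enter (8,4) at t=2.2409 ← occupied
  → r_1 = 2.2409
beam 2: φ=-45°, α=165°
  dir = (cos 165°, sin 165°) = (-0.9659, 0.2588); from cell (7,2)
  next x-line at t=0.4348, next y-line at t=1.5455; Δt_x=1.0353, Δt_y=3.8637
    x: enter (6,2) at t=0.4348
    x: enter (5,2) at t=1.4701
    y: enter (5,3) at t=1.5455
    x: enter (4,3) at t=2.5054
    x: enter (3,3) at t=3.5406 ← occupied
  → r_2 = 3.5406
beam 3: φ=45°, α=255°
  dir = (cos 255°, sin 255°) = (-0.2588, -0.9659); from cell (7,2)
  next x-line at t=1.6228, next y-line at t=0.6212; Δt_x=3.8637, Δt_y=1.0353
    y: enter (7,1) at t=0.6212
    x: enter (6,1) at t=1.6228
    y: enter (6,0) at t=1.6564 ← occupied
  → r_3 = 1.6564
beam 4: φ=135°, α=345°
  dir = (cos 345°, sin 345°) = (0.9659, -0.2588); from cell (7,2)
  next x-line at t=0.6005, next y-line at t=2.3182; Δt_x=1.0353, Δt_y=3.8637
    x: enter (8,2) at t=0.6005 ← occupied
  → r_4 = 0.6005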